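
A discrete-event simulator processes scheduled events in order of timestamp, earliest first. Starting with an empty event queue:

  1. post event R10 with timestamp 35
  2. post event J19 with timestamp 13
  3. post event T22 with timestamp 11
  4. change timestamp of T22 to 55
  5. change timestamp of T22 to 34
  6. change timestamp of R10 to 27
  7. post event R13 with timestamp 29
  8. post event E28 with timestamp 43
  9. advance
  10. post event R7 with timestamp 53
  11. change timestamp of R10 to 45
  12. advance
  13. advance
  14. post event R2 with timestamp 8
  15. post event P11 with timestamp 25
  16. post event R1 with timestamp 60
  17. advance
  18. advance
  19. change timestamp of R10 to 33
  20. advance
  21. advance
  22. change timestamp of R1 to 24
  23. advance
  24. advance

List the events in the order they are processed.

J19, R13, T22, R2, P11, R10, E28, R1, R7

add R10 (timestamp 35) → {R10:35}
add J19 (timestamp 13) → {J19:13, R10:35}
add T22 (timestamp 11) → {T22:11, J19:13, R10:35}
update T22 to timestamp 55 → {J19:13, R10:35, T22:55}
update T22 to timestamp 34 → {J19:13, T22:34, R10:35}
update R10 to timestamp 27 → {J19:13, R10:27, T22:34}
add R13 (timestamp 29) → {J19:13, R10:27, R13:29, T22:34}
add E28 (timestamp 43) → {J19:13, R10:27, R13:29, T22:34, E28:43}
advance → J19; now {R10:27, R13:29, T22:34, E28:43}
add R7 (timestamp 53) → {R10:27, R13:29, T22:34, E28:43, R7:53}
update R10 to timestamp 45 → {R13:29, T22:34, E28:43, R10:45, R7:53}
advance → R13; now {T22:34, E28:43, R10:45, R7:53}
advance → T22; now {E28:43, R10:45, R7:53}
add R2 (timestamp 8) → {R2:8, E28:43, R10:45, R7:53}
add P11 (timestamp 25) → {R2:8, P11:25, E28:43, R10:45, R7:53}
add R1 (timestamp 60) → {R2:8, P11:25, E28:43, R10:45, R7:53, R1:60}
advance → R2; now {P11:25, E28:43, R10:45, R7:53, R1:60}
advance → P11; now {E28:43, R10:45, R7:53, R1:60}
update R10 to timestamp 33 → {R10:33, E28:43, R7:53, R1:60}
advance → R10; now {E28:43, R7:53, R1:60}
advance → E28; now {R7:53, R1:60}
update R1 to timestamp 24 → {R1:24, R7:53}
advance → R1; now {R7:53}
advance → R7; now {}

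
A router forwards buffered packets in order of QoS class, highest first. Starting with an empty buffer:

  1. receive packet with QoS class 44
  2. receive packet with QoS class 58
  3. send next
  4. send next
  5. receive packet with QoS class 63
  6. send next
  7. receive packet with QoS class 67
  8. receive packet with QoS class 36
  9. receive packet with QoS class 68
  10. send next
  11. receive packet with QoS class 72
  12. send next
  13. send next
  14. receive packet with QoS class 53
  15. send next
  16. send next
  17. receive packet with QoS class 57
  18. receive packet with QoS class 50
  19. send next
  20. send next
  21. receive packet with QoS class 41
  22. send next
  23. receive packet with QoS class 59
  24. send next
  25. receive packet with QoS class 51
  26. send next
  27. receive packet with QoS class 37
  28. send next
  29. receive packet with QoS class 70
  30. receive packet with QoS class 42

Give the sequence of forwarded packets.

insert 44 → {44}
insert 58 → {58, 44}
send next → 58; now {44}
send next → 44; now {}
insert 63 → {63}
send next → 63; now {}
insert 67 → {67}
insert 36 → {67, 36}
insert 68 → {68, 67, 36}
send next → 68; now {67, 36}
insert 72 → {72, 67, 36}
send next → 72; now {67, 36}
send next → 67; now {36}
insert 53 → {53, 36}
send next → 53; now {36}
send next → 36; now {}
insert 57 → {57}
insert 50 → {57, 50}
send next → 57; now {50}
send next → 50; now {}
insert 41 → {41}
send next → 41; now {}
insert 59 → {59}
send next → 59; now {}
insert 51 → {51}
send next → 51; now {}
insert 37 → {37}
send next → 37; now {}
insert 70 → {70}
insert 42 → {70, 42}

58, 44, 63, 68, 72, 67, 53, 36, 57, 50, 41, 59, 51, 37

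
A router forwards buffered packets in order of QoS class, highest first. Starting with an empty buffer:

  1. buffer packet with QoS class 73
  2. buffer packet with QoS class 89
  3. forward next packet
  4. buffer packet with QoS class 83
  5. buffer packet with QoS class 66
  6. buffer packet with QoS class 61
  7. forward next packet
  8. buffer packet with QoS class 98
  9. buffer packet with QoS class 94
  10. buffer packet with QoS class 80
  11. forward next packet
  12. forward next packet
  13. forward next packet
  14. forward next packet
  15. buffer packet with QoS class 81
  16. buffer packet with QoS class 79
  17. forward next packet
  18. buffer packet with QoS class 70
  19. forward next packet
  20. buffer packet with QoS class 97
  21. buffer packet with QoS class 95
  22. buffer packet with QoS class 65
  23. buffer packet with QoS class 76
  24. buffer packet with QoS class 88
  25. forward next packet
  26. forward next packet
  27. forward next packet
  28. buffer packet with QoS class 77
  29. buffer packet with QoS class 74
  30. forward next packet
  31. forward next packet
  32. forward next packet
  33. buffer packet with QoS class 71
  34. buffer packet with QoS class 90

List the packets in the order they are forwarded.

insert 73 → {73}
insert 89 → {89, 73}
forward next packet → 89; now {73}
insert 83 → {83, 73}
insert 66 → {83, 73, 66}
insert 61 → {83, 73, 66, 61}
forward next packet → 83; now {73, 66, 61}
insert 98 → {98, 73, 66, 61}
insert 94 → {98, 94, 73, 66, 61}
insert 80 → {98, 94, 80, 73, 66, 61}
forward next packet → 98; now {94, 80, 73, 66, 61}
forward next packet → 94; now {80, 73, 66, 61}
forward next packet → 80; now {73, 66, 61}
forward next packet → 73; now {66, 61}
insert 81 → {81, 66, 61}
insert 79 → {81, 79, 66, 61}
forward next packet → 81; now {79, 66, 61}
insert 70 → {79, 70, 66, 61}
forward next packet → 79; now {70, 66, 61}
insert 97 → {97, 70, 66, 61}
insert 95 → {97, 95, 70, 66, 61}
insert 65 → {97, 95, 70, 66, 65, 61}
insert 76 → {97, 95, 76, 70, 66, 65, 61}
insert 88 → {97, 95, 88, 76, 70, 66, 65, 61}
forward next packet → 97; now {95, 88, 76, 70, 66, 65, 61}
forward next packet → 95; now {88, 76, 70, 66, 65, 61}
forward next packet → 88; now {76, 70, 66, 65, 61}
insert 77 → {77, 76, 70, 66, 65, 61}
insert 74 → {77, 76, 74, 70, 66, 65, 61}
forward next packet → 77; now {76, 74, 70, 66, 65, 61}
forward next packet → 76; now {74, 70, 66, 65, 61}
forward next packet → 74; now {70, 66, 65, 61}
insert 71 → {71, 70, 66, 65, 61}
insert 90 → {90, 71, 70, 66, 65, 61}

89, 83, 98, 94, 80, 73, 81, 79, 97, 95, 88, 77, 76, 74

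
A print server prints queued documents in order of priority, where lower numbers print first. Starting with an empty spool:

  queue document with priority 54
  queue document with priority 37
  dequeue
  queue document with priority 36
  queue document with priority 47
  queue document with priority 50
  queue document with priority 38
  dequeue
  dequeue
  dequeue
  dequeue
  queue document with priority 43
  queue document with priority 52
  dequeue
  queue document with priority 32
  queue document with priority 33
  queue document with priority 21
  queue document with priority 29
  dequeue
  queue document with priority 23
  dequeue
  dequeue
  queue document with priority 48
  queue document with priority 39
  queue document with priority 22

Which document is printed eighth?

23

insert 54 → {54}
insert 37 → {37, 54}
dequeue → 37; now {54}
insert 36 → {36, 54}
insert 47 → {36, 47, 54}
insert 50 → {36, 47, 50, 54}
insert 38 → {36, 38, 47, 50, 54}
dequeue → 36; now {38, 47, 50, 54}
dequeue → 38; now {47, 50, 54}
dequeue → 47; now {50, 54}
dequeue → 50; now {54}
insert 43 → {43, 54}
insert 52 → {43, 52, 54}
dequeue → 43; now {52, 54}
insert 32 → {32, 52, 54}
insert 33 → {32, 33, 52, 54}
insert 21 → {21, 32, 33, 52, 54}
insert 29 → {21, 29, 32, 33, 52, 54}
dequeue → 21; now {29, 32, 33, 52, 54}
insert 23 → {23, 29, 32, 33, 52, 54}
dequeue → 23; now {29, 32, 33, 52, 54}
dequeue → 29; now {32, 33, 52, 54}
insert 48 → {32, 33, 48, 52, 54}
insert 39 → {32, 33, 39, 48, 52, 54}
insert 22 → {22, 32, 33, 39, 48, 52, 54}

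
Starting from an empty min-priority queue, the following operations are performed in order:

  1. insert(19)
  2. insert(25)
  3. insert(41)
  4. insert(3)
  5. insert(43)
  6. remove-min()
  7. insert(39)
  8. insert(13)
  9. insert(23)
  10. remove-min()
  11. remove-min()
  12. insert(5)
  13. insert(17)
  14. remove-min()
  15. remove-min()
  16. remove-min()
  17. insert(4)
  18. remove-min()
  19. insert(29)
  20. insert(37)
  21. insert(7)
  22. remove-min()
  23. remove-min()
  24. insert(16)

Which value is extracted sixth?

insert 19 → {19}
insert 25 → {19, 25}
insert 41 → {19, 25, 41}
insert 3 → {3, 19, 25, 41}
insert 43 → {3, 19, 25, 41, 43}
remove-min → 3; now {19, 25, 41, 43}
insert 39 → {19, 25, 39, 41, 43}
insert 13 → {13, 19, 25, 39, 41, 43}
insert 23 → {13, 19, 23, 25, 39, 41, 43}
remove-min → 13; now {19, 23, 25, 39, 41, 43}
remove-min → 19; now {23, 25, 39, 41, 43}
insert 5 → {5, 23, 25, 39, 41, 43}
insert 17 → {5, 17, 23, 25, 39, 41, 43}
remove-min → 5; now {17, 23, 25, 39, 41, 43}
remove-min → 17; now {23, 25, 39, 41, 43}
remove-min → 23; now {25, 39, 41, 43}
insert 4 → {4, 25, 39, 41, 43}
remove-min → 4; now {25, 39, 41, 43}
insert 29 → {25, 29, 39, 41, 43}
insert 37 → {25, 29, 37, 39, 41, 43}
insert 7 → {7, 25, 29, 37, 39, 41, 43}
remove-min → 7; now {25, 29, 37, 39, 41, 43}
remove-min → 25; now {29, 37, 39, 41, 43}
insert 16 → {16, 29, 37, 39, 41, 43}

23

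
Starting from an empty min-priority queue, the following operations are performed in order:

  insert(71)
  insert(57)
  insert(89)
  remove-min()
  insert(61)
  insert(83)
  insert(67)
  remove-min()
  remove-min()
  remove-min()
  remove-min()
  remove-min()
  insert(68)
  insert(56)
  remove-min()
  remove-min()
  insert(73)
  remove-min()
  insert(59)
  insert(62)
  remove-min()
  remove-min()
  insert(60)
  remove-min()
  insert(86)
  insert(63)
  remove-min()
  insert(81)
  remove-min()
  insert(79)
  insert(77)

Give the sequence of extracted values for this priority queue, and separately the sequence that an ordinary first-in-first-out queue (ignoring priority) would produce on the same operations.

priority queue: 57, 61, 67, 71, 83, 89, 56, 68, 73, 59, 62, 60, 63, 81; FIFO queue: [71, 57, 89, 61, 83, 67, 68, 56, 73, 59, 62, 60, 86, 63]

insert 71 → {71}
insert 57 → {57, 71}
insert 89 → {57, 71, 89}
remove-min → 57; now {71, 89}
insert 61 → {61, 71, 89}
insert 83 → {61, 71, 83, 89}
insert 67 → {61, 67, 71, 83, 89}
remove-min → 61; now {67, 71, 83, 89}
remove-min → 67; now {71, 83, 89}
remove-min → 71; now {83, 89}
remove-min → 83; now {89}
remove-min → 89; now {}
insert 68 → {68}
insert 56 → {56, 68}
remove-min → 56; now {68}
remove-min → 68; now {}
insert 73 → {73}
remove-min → 73; now {}
insert 59 → {59}
insert 62 → {59, 62}
remove-min → 59; now {62}
remove-min → 62; now {}
insert 60 → {60}
remove-min → 60; now {}
insert 86 → {86}
insert 63 → {63, 86}
remove-min → 63; now {86}
insert 81 → {81, 86}
remove-min → 81; now {86}
insert 79 → {79, 86}
insert 77 → {77, 79, 86}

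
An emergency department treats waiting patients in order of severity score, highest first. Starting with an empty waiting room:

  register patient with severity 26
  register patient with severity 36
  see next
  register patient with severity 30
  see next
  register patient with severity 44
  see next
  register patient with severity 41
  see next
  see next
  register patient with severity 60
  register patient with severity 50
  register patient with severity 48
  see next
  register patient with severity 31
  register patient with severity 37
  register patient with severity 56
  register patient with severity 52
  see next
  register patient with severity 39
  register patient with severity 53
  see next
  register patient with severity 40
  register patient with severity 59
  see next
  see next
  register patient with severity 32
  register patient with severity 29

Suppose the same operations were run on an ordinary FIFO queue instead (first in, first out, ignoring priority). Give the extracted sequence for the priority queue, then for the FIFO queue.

insert 26 → {26}
insert 36 → {36, 26}
see next → 36; now {26}
insert 30 → {30, 26}
see next → 30; now {26}
insert 44 → {44, 26}
see next → 44; now {26}
insert 41 → {41, 26}
see next → 41; now {26}
see next → 26; now {}
insert 60 → {60}
insert 50 → {60, 50}
insert 48 → {60, 50, 48}
see next → 60; now {50, 48}
insert 31 → {50, 48, 31}
insert 37 → {50, 48, 37, 31}
insert 56 → {56, 50, 48, 37, 31}
insert 52 → {56, 52, 50, 48, 37, 31}
see next → 56; now {52, 50, 48, 37, 31}
insert 39 → {52, 50, 48, 39, 37, 31}
insert 53 → {53, 52, 50, 48, 39, 37, 31}
see next → 53; now {52, 50, 48, 39, 37, 31}
insert 40 → {52, 50, 48, 40, 39, 37, 31}
insert 59 → {59, 52, 50, 48, 40, 39, 37, 31}
see next → 59; now {52, 50, 48, 40, 39, 37, 31}
see next → 52; now {50, 48, 40, 39, 37, 31}
insert 32 → {50, 48, 40, 39, 37, 32, 31}
insert 29 → {50, 48, 40, 39, 37, 32, 31, 29}

priority queue: 36, 30, 44, 41, 26, 60, 56, 53, 59, 52; FIFO queue: [26, 36, 30, 44, 41, 60, 50, 48, 31, 37]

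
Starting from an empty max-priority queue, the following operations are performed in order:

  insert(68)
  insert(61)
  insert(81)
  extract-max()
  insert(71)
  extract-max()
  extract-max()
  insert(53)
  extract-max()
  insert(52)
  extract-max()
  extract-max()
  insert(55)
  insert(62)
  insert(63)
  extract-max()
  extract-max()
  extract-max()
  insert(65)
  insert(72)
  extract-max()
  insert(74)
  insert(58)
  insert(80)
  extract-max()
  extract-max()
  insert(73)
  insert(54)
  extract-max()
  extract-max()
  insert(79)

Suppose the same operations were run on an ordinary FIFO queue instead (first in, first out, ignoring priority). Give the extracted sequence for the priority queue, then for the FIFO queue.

priority queue: 81, 71, 68, 61, 53, 52, 63, 62, 55, 72, 80, 74, 73, 65; FIFO queue: 68 → 61 → 81 → 71 → 53 → 52 → 55 → 62 → 63 → 65 → 72 → 74 → 58 → 80

insert 68 → {68}
insert 61 → {68, 61}
insert 81 → {81, 68, 61}
extract-max → 81; now {68, 61}
insert 71 → {71, 68, 61}
extract-max → 71; now {68, 61}
extract-max → 68; now {61}
insert 53 → {61, 53}
extract-max → 61; now {53}
insert 52 → {53, 52}
extract-max → 53; now {52}
extract-max → 52; now {}
insert 55 → {55}
insert 62 → {62, 55}
insert 63 → {63, 62, 55}
extract-max → 63; now {62, 55}
extract-max → 62; now {55}
extract-max → 55; now {}
insert 65 → {65}
insert 72 → {72, 65}
extract-max → 72; now {65}
insert 74 → {74, 65}
insert 58 → {74, 65, 58}
insert 80 → {80, 74, 65, 58}
extract-max → 80; now {74, 65, 58}
extract-max → 74; now {65, 58}
insert 73 → {73, 65, 58}
insert 54 → {73, 65, 58, 54}
extract-max → 73; now {65, 58, 54}
extract-max → 65; now {58, 54}
insert 79 → {79, 58, 54}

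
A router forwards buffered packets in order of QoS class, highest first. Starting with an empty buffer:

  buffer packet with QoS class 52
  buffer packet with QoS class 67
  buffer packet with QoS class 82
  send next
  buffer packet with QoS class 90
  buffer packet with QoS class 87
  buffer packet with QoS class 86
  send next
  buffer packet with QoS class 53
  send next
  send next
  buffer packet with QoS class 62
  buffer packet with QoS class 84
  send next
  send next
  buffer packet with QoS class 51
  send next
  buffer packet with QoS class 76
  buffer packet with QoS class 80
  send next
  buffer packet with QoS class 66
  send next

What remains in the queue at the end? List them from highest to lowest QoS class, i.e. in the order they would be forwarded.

insert 52 → {52}
insert 67 → {67, 52}
insert 82 → {82, 67, 52}
send next → 82; now {67, 52}
insert 90 → {90, 67, 52}
insert 87 → {90, 87, 67, 52}
insert 86 → {90, 87, 86, 67, 52}
send next → 90; now {87, 86, 67, 52}
insert 53 → {87, 86, 67, 53, 52}
send next → 87; now {86, 67, 53, 52}
send next → 86; now {67, 53, 52}
insert 62 → {67, 62, 53, 52}
insert 84 → {84, 67, 62, 53, 52}
send next → 84; now {67, 62, 53, 52}
send next → 67; now {62, 53, 52}
insert 51 → {62, 53, 52, 51}
send next → 62; now {53, 52, 51}
insert 76 → {76, 53, 52, 51}
insert 80 → {80, 76, 53, 52, 51}
send next → 80; now {76, 53, 52, 51}
insert 66 → {76, 66, 53, 52, 51}
send next → 76; now {66, 53, 52, 51}

66 → 53 → 52 → 51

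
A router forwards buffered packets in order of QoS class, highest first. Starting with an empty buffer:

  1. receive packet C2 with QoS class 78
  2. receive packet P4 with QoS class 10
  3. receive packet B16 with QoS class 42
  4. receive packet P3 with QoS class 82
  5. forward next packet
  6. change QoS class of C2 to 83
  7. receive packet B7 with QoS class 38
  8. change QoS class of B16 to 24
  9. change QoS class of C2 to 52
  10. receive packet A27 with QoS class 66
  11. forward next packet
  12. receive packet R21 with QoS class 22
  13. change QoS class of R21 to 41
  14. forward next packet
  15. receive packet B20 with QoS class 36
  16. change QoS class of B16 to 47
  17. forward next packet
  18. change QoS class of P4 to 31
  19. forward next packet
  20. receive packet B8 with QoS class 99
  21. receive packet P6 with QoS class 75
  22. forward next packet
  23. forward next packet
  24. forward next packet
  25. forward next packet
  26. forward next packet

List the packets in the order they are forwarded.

[P3, A27, C2, B16, R21, B8, P6, B7, B20, P4]

add C2 (QoS class 78) → {C2:78}
add P4 (QoS class 10) → {C2:78, P4:10}
add B16 (QoS class 42) → {C2:78, B16:42, P4:10}
add P3 (QoS class 82) → {P3:82, C2:78, B16:42, P4:10}
forward next packet → P3; now {C2:78, B16:42, P4:10}
update C2 to QoS class 83 → {C2:83, B16:42, P4:10}
add B7 (QoS class 38) → {C2:83, B16:42, B7:38, P4:10}
update B16 to QoS class 24 → {C2:83, B7:38, B16:24, P4:10}
update C2 to QoS class 52 → {C2:52, B7:38, B16:24, P4:10}
add A27 (QoS class 66) → {A27:66, C2:52, B7:38, B16:24, P4:10}
forward next packet → A27; now {C2:52, B7:38, B16:24, P4:10}
add R21 (QoS class 22) → {C2:52, B7:38, B16:24, R21:22, P4:10}
update R21 to QoS class 41 → {C2:52, R21:41, B7:38, B16:24, P4:10}
forward next packet → C2; now {R21:41, B7:38, B16:24, P4:10}
add B20 (QoS class 36) → {R21:41, B7:38, B20:36, B16:24, P4:10}
update B16 to QoS class 47 → {B16:47, R21:41, B7:38, B20:36, P4:10}
forward next packet → B16; now {R21:41, B7:38, B20:36, P4:10}
update P4 to QoS class 31 → {R21:41, B7:38, B20:36, P4:31}
forward next packet → R21; now {B7:38, B20:36, P4:31}
add B8 (QoS class 99) → {B8:99, B7:38, B20:36, P4:31}
add P6 (QoS class 75) → {B8:99, P6:75, B7:38, B20:36, P4:31}
forward next packet → B8; now {P6:75, B7:38, B20:36, P4:31}
forward next packet → P6; now {B7:38, B20:36, P4:31}
forward next packet → B7; now {B20:36, P4:31}
forward next packet → B20; now {P4:31}
forward next packet → P4; now {}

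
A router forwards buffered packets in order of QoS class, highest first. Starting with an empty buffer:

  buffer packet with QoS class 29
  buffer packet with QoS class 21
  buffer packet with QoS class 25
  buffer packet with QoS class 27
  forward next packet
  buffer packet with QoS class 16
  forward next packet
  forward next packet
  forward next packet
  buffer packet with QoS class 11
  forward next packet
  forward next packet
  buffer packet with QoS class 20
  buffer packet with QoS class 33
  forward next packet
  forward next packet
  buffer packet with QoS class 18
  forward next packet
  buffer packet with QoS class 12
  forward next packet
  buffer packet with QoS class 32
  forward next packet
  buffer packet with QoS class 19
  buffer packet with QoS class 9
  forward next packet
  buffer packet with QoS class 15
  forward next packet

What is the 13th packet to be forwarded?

15

insert 29 → {29}
insert 21 → {29, 21}
insert 25 → {29, 25, 21}
insert 27 → {29, 27, 25, 21}
forward next packet → 29; now {27, 25, 21}
insert 16 → {27, 25, 21, 16}
forward next packet → 27; now {25, 21, 16}
forward next packet → 25; now {21, 16}
forward next packet → 21; now {16}
insert 11 → {16, 11}
forward next packet → 16; now {11}
forward next packet → 11; now {}
insert 20 → {20}
insert 33 → {33, 20}
forward next packet → 33; now {20}
forward next packet → 20; now {}
insert 18 → {18}
forward next packet → 18; now {}
insert 12 → {12}
forward next packet → 12; now {}
insert 32 → {32}
forward next packet → 32; now {}
insert 19 → {19}
insert 9 → {19, 9}
forward next packet → 19; now {9}
insert 15 → {15, 9}
forward next packet → 15; now {9}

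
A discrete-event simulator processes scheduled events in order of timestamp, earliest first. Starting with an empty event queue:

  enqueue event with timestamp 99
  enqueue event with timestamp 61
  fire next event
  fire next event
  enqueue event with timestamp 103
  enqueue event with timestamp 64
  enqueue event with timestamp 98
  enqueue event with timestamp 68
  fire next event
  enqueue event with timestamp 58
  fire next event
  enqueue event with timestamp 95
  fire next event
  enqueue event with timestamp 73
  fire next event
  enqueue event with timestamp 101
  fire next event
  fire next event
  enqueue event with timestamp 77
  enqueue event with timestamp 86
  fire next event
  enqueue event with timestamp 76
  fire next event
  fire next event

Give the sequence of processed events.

insert 99 → {99}
insert 61 → {61, 99}
fire next event → 61; now {99}
fire next event → 99; now {}
insert 103 → {103}
insert 64 → {64, 103}
insert 98 → {64, 98, 103}
insert 68 → {64, 68, 98, 103}
fire next event → 64; now {68, 98, 103}
insert 58 → {58, 68, 98, 103}
fire next event → 58; now {68, 98, 103}
insert 95 → {68, 95, 98, 103}
fire next event → 68; now {95, 98, 103}
insert 73 → {73, 95, 98, 103}
fire next event → 73; now {95, 98, 103}
insert 101 → {95, 98, 101, 103}
fire next event → 95; now {98, 101, 103}
fire next event → 98; now {101, 103}
insert 77 → {77, 101, 103}
insert 86 → {77, 86, 101, 103}
fire next event → 77; now {86, 101, 103}
insert 76 → {76, 86, 101, 103}
fire next event → 76; now {86, 101, 103}
fire next event → 86; now {101, 103}

61 → 99 → 64 → 58 → 68 → 73 → 95 → 98 → 77 → 76 → 86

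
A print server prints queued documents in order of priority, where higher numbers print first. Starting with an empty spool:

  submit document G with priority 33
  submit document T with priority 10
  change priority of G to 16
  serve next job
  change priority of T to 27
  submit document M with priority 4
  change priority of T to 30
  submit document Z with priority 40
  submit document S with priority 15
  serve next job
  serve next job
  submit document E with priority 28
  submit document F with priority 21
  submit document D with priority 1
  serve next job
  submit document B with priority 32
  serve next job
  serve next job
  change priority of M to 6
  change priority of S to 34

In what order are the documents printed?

G, Z, T, E, B, F

add G (priority 33) → {G:33}
add T (priority 10) → {G:33, T:10}
update G to priority 16 → {G:16, T:10}
serve next job → G; now {T:10}
update T to priority 27 → {T:27}
add M (priority 4) → {T:27, M:4}
update T to priority 30 → {T:30, M:4}
add Z (priority 40) → {Z:40, T:30, M:4}
add S (priority 15) → {Z:40, T:30, S:15, M:4}
serve next job → Z; now {T:30, S:15, M:4}
serve next job → T; now {S:15, M:4}
add E (priority 28) → {E:28, S:15, M:4}
add F (priority 21) → {E:28, F:21, S:15, M:4}
add D (priority 1) → {E:28, F:21, S:15, M:4, D:1}
serve next job → E; now {F:21, S:15, M:4, D:1}
add B (priority 32) → {B:32, F:21, S:15, M:4, D:1}
serve next job → B; now {F:21, S:15, M:4, D:1}
serve next job → F; now {S:15, M:4, D:1}
update M to priority 6 → {S:15, M:6, D:1}
update S to priority 34 → {S:34, M:6, D:1}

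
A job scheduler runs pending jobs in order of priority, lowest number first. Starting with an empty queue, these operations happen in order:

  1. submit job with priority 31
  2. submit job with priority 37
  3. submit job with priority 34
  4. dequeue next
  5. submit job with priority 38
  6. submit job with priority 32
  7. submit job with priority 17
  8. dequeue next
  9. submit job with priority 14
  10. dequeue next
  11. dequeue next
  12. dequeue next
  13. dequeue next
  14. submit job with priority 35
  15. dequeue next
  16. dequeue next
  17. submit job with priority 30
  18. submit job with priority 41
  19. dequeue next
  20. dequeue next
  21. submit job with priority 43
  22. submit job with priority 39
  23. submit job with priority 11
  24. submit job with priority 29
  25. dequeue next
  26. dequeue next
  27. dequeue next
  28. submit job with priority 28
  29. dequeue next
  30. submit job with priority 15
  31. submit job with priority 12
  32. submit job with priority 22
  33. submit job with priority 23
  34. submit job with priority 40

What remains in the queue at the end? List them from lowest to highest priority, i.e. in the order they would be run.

insert 31 → {31}
insert 37 → {31, 37}
insert 34 → {31, 34, 37}
dequeue next → 31; now {34, 37}
insert 38 → {34, 37, 38}
insert 32 → {32, 34, 37, 38}
insert 17 → {17, 32, 34, 37, 38}
dequeue next → 17; now {32, 34, 37, 38}
insert 14 → {14, 32, 34, 37, 38}
dequeue next → 14; now {32, 34, 37, 38}
dequeue next → 32; now {34, 37, 38}
dequeue next → 34; now {37, 38}
dequeue next → 37; now {38}
insert 35 → {35, 38}
dequeue next → 35; now {38}
dequeue next → 38; now {}
insert 30 → {30}
insert 41 → {30, 41}
dequeue next → 30; now {41}
dequeue next → 41; now {}
insert 43 → {43}
insert 39 → {39, 43}
insert 11 → {11, 39, 43}
insert 29 → {11, 29, 39, 43}
dequeue next → 11; now {29, 39, 43}
dequeue next → 29; now {39, 43}
dequeue next → 39; now {43}
insert 28 → {28, 43}
dequeue next → 28; now {43}
insert 15 → {15, 43}
insert 12 → {12, 15, 43}
insert 22 → {12, 15, 22, 43}
insert 23 → {12, 15, 22, 23, 43}
insert 40 → {12, 15, 22, 23, 40, 43}

12, 15, 22, 23, 40, 43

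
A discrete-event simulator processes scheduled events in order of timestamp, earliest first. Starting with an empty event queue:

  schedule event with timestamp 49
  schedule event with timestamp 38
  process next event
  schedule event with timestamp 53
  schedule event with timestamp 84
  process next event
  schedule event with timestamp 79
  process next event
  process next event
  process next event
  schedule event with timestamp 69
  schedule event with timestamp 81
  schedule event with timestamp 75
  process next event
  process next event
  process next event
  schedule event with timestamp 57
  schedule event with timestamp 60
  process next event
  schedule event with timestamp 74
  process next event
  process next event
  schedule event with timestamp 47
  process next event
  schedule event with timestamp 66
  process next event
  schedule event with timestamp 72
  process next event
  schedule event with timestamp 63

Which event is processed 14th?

72

insert 49 → {49}
insert 38 → {38, 49}
process next event → 38; now {49}
insert 53 → {49, 53}
insert 84 → {49, 53, 84}
process next event → 49; now {53, 84}
insert 79 → {53, 79, 84}
process next event → 53; now {79, 84}
process next event → 79; now {84}
process next event → 84; now {}
insert 69 → {69}
insert 81 → {69, 81}
insert 75 → {69, 75, 81}
process next event → 69; now {75, 81}
process next event → 75; now {81}
process next event → 81; now {}
insert 57 → {57}
insert 60 → {57, 60}
process next event → 57; now {60}
insert 74 → {60, 74}
process next event → 60; now {74}
process next event → 74; now {}
insert 47 → {47}
process next event → 47; now {}
insert 66 → {66}
process next event → 66; now {}
insert 72 → {72}
process next event → 72; now {}
insert 63 → {63}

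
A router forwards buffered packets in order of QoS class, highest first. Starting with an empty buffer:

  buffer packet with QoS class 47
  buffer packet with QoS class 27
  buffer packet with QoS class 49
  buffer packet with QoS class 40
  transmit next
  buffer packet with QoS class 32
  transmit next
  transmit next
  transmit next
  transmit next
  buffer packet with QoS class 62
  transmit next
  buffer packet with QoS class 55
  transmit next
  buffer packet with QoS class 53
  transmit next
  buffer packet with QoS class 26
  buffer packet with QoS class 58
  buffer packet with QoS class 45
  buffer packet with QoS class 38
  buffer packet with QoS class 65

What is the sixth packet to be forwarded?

insert 47 → {47}
insert 27 → {47, 27}
insert 49 → {49, 47, 27}
insert 40 → {49, 47, 40, 27}
transmit next → 49; now {47, 40, 27}
insert 32 → {47, 40, 32, 27}
transmit next → 47; now {40, 32, 27}
transmit next → 40; now {32, 27}
transmit next → 32; now {27}
transmit next → 27; now {}
insert 62 → {62}
transmit next → 62; now {}
insert 55 → {55}
transmit next → 55; now {}
insert 53 → {53}
transmit next → 53; now {}
insert 26 → {26}
insert 58 → {58, 26}
insert 45 → {58, 45, 26}
insert 38 → {58, 45, 38, 26}
insert 65 → {65, 58, 45, 38, 26}

62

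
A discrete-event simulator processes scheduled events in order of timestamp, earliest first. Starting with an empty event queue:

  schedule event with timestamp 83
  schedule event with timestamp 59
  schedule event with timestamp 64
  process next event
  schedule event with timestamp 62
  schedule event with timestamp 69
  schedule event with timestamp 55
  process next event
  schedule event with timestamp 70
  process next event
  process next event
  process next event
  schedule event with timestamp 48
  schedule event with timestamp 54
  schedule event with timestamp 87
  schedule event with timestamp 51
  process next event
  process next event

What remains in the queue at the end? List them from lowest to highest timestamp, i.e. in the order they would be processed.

insert 83 → {83}
insert 59 → {59, 83}
insert 64 → {59, 64, 83}
process next event → 59; now {64, 83}
insert 62 → {62, 64, 83}
insert 69 → {62, 64, 69, 83}
insert 55 → {55, 62, 64, 69, 83}
process next event → 55; now {62, 64, 69, 83}
insert 70 → {62, 64, 69, 70, 83}
process next event → 62; now {64, 69, 70, 83}
process next event → 64; now {69, 70, 83}
process next event → 69; now {70, 83}
insert 48 → {48, 70, 83}
insert 54 → {48, 54, 70, 83}
insert 87 → {48, 54, 70, 83, 87}
insert 51 → {48, 51, 54, 70, 83, 87}
process next event → 48; now {51, 54, 70, 83, 87}
process next event → 51; now {54, 70, 83, 87}

54, 70, 83, 87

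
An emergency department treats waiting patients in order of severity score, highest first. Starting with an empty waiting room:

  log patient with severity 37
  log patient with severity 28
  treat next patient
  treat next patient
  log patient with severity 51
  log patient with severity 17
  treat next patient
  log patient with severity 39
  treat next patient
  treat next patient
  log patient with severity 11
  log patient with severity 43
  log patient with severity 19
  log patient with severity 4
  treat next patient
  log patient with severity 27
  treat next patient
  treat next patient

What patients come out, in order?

insert 37 → {37}
insert 28 → {37, 28}
treat next patient → 37; now {28}
treat next patient → 28; now {}
insert 51 → {51}
insert 17 → {51, 17}
treat next patient → 51; now {17}
insert 39 → {39, 17}
treat next patient → 39; now {17}
treat next patient → 17; now {}
insert 11 → {11}
insert 43 → {43, 11}
insert 19 → {43, 19, 11}
insert 4 → {43, 19, 11, 4}
treat next patient → 43; now {19, 11, 4}
insert 27 → {27, 19, 11, 4}
treat next patient → 27; now {19, 11, 4}
treat next patient → 19; now {11, 4}

[37, 28, 51, 39, 17, 43, 27, 19]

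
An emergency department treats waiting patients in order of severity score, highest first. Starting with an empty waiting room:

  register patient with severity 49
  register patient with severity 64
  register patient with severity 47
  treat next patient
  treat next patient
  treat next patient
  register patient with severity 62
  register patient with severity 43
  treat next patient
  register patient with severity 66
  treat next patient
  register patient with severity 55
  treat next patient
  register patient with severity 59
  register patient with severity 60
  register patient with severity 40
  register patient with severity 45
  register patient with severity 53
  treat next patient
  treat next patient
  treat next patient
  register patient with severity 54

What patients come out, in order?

64 → 49 → 47 → 62 → 66 → 55 → 60 → 59 → 53

insert 49 → {49}
insert 64 → {64, 49}
insert 47 → {64, 49, 47}
treat next patient → 64; now {49, 47}
treat next patient → 49; now {47}
treat next patient → 47; now {}
insert 62 → {62}
insert 43 → {62, 43}
treat next patient → 62; now {43}
insert 66 → {66, 43}
treat next patient → 66; now {43}
insert 55 → {55, 43}
treat next patient → 55; now {43}
insert 59 → {59, 43}
insert 60 → {60, 59, 43}
insert 40 → {60, 59, 43, 40}
insert 45 → {60, 59, 45, 43, 40}
insert 53 → {60, 59, 53, 45, 43, 40}
treat next patient → 60; now {59, 53, 45, 43, 40}
treat next patient → 59; now {53, 45, 43, 40}
treat next patient → 53; now {45, 43, 40}
insert 54 → {54, 45, 43, 40}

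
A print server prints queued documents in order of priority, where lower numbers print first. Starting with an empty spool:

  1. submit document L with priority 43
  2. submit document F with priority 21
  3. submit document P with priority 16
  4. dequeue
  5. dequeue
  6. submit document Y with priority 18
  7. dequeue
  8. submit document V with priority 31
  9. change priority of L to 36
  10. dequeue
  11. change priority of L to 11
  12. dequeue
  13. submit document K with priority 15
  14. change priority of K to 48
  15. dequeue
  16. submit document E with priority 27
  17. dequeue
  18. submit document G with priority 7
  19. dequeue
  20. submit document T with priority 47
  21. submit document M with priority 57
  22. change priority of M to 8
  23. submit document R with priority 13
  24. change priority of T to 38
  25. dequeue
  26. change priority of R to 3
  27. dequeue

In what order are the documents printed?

add L (priority 43) → {L:43}
add F (priority 21) → {F:21, L:43}
add P (priority 16) → {P:16, F:21, L:43}
dequeue → P; now {F:21, L:43}
dequeue → F; now {L:43}
add Y (priority 18) → {Y:18, L:43}
dequeue → Y; now {L:43}
add V (priority 31) → {V:31, L:43}
update L to priority 36 → {V:31, L:36}
dequeue → V; now {L:36}
update L to priority 11 → {L:11}
dequeue → L; now {}
add K (priority 15) → {K:15}
update K to priority 48 → {K:48}
dequeue → K; now {}
add E (priority 27) → {E:27}
dequeue → E; now {}
add G (priority 7) → {G:7}
dequeue → G; now {}
add T (priority 47) → {T:47}
add M (priority 57) → {T:47, M:57}
update M to priority 8 → {M:8, T:47}
add R (priority 13) → {M:8, R:13, T:47}
update T to priority 38 → {M:8, R:13, T:38}
dequeue → M; now {R:13, T:38}
update R to priority 3 → {R:3, T:38}
dequeue → R; now {T:38}

[P, F, Y, V, L, K, E, G, M, R]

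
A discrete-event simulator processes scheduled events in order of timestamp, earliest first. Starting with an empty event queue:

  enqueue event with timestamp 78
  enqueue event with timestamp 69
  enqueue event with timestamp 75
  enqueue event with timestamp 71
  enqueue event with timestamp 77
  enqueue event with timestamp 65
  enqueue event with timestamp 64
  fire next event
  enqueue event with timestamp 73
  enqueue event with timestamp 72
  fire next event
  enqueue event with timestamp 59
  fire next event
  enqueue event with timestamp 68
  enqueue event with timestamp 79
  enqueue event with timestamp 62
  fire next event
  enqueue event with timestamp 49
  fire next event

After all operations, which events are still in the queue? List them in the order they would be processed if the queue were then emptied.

insert 78 → {78}
insert 69 → {69, 78}
insert 75 → {69, 75, 78}
insert 71 → {69, 71, 75, 78}
insert 77 → {69, 71, 75, 77, 78}
insert 65 → {65, 69, 71, 75, 77, 78}
insert 64 → {64, 65, 69, 71, 75, 77, 78}
fire next event → 64; now {65, 69, 71, 75, 77, 78}
insert 73 → {65, 69, 71, 73, 75, 77, 78}
insert 72 → {65, 69, 71, 72, 73, 75, 77, 78}
fire next event → 65; now {69, 71, 72, 73, 75, 77, 78}
insert 59 → {59, 69, 71, 72, 73, 75, 77, 78}
fire next event → 59; now {69, 71, 72, 73, 75, 77, 78}
insert 68 → {68, 69, 71, 72, 73, 75, 77, 78}
insert 79 → {68, 69, 71, 72, 73, 75, 77, 78, 79}
insert 62 → {62, 68, 69, 71, 72, 73, 75, 77, 78, 79}
fire next event → 62; now {68, 69, 71, 72, 73, 75, 77, 78, 79}
insert 49 → {49, 68, 69, 71, 72, 73, 75, 77, 78, 79}
fire next event → 49; now {68, 69, 71, 72, 73, 75, 77, 78, 79}

[68, 69, 71, 72, 73, 75, 77, 78, 79]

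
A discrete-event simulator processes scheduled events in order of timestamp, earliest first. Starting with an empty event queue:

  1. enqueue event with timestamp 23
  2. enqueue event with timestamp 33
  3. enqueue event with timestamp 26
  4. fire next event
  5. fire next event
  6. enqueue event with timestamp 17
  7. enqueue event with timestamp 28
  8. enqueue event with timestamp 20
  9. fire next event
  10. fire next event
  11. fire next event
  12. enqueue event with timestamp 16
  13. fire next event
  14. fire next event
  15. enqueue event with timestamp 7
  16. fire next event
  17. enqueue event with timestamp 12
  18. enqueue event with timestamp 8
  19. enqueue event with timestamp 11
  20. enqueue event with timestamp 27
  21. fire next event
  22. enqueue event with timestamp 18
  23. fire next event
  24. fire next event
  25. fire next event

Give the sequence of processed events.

23 → 26 → 17 → 20 → 28 → 16 → 33 → 7 → 8 → 11 → 12 → 18

insert 23 → {23}
insert 33 → {23, 33}
insert 26 → {23, 26, 33}
fire next event → 23; now {26, 33}
fire next event → 26; now {33}
insert 17 → {17, 33}
insert 28 → {17, 28, 33}
insert 20 → {17, 20, 28, 33}
fire next event → 17; now {20, 28, 33}
fire next event → 20; now {28, 33}
fire next event → 28; now {33}
insert 16 → {16, 33}
fire next event → 16; now {33}
fire next event → 33; now {}
insert 7 → {7}
fire next event → 7; now {}
insert 12 → {12}
insert 8 → {8, 12}
insert 11 → {8, 11, 12}
insert 27 → {8, 11, 12, 27}
fire next event → 8; now {11, 12, 27}
insert 18 → {11, 12, 18, 27}
fire next event → 11; now {12, 18, 27}
fire next event → 12; now {18, 27}
fire next event → 18; now {27}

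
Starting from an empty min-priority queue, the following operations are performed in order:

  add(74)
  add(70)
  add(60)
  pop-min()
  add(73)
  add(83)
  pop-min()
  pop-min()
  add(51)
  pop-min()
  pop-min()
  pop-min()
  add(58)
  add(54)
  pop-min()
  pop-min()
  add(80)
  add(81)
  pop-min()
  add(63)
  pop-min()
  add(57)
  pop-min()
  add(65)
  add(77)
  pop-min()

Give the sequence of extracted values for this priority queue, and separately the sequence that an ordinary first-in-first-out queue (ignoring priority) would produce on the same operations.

priority queue: [60, 70, 73, 51, 74, 83, 54, 58, 80, 63, 57, 65]; FIFO queue: 74, 70, 60, 73, 83, 51, 58, 54, 80, 81, 63, 57

insert 74 → {74}
insert 70 → {70, 74}
insert 60 → {60, 70, 74}
pop-min → 60; now {70, 74}
insert 73 → {70, 73, 74}
insert 83 → {70, 73, 74, 83}
pop-min → 70; now {73, 74, 83}
pop-min → 73; now {74, 83}
insert 51 → {51, 74, 83}
pop-min → 51; now {74, 83}
pop-min → 74; now {83}
pop-min → 83; now {}
insert 58 → {58}
insert 54 → {54, 58}
pop-min → 54; now {58}
pop-min → 58; now {}
insert 80 → {80}
insert 81 → {80, 81}
pop-min → 80; now {81}
insert 63 → {63, 81}
pop-min → 63; now {81}
insert 57 → {57, 81}
pop-min → 57; now {81}
insert 65 → {65, 81}
insert 77 → {65, 77, 81}
pop-min → 65; now {77, 81}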